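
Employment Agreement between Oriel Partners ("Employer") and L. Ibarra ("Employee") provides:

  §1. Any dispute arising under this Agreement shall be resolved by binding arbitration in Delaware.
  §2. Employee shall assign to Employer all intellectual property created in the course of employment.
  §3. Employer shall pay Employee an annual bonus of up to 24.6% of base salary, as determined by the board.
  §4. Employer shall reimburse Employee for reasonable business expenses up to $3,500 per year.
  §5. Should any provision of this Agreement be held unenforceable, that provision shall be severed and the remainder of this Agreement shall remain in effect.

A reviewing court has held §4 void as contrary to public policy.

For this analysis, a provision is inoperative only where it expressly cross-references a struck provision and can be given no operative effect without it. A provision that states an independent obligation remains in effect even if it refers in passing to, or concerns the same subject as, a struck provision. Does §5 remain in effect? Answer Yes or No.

Yes

§4 is struck. No other provision's operative terms depend on §4. Under the severability clause in §5, the remaining provisions continue in force. The provisions still in force are §1, §2, §3, and §5. §5 is among the surviving provisions, so the answer is yes.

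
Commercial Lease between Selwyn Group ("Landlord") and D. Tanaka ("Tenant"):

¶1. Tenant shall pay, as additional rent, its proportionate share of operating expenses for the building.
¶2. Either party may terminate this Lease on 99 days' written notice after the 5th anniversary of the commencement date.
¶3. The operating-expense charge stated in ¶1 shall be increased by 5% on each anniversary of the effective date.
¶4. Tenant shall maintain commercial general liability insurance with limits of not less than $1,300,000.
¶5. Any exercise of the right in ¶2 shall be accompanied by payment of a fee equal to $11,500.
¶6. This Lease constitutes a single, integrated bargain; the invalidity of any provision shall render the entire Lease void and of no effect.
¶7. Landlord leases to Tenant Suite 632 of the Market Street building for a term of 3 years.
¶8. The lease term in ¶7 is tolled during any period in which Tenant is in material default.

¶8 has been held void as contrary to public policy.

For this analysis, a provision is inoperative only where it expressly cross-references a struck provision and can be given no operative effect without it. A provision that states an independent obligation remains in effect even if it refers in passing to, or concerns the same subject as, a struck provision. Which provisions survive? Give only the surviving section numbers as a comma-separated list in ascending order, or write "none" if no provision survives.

¶8 is struck. No other provision's operative terms depend on ¶8. ¶6 provides that the Lease is not severable, so the invalidity of any one provision voids the entire Lease. No provision of the Lease survives.

none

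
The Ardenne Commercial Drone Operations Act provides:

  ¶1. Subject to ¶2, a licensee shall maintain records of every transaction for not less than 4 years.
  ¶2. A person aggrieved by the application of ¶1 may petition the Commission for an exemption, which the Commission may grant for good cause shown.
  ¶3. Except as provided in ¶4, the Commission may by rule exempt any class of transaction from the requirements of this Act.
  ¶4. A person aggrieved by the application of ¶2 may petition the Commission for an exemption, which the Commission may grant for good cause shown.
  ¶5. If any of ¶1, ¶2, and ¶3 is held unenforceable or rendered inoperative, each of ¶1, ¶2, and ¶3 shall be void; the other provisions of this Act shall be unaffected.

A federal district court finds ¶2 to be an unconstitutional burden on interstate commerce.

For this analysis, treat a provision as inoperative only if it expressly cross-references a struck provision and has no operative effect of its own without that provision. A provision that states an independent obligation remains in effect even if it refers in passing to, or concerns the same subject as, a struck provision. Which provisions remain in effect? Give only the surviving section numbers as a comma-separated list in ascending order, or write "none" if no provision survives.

¶2 is struck. ¶4 operates only by reference to ¶2, so it falls with ¶2. ¶5 declares ¶1, ¶2, and ¶3 mutually dependent; since one of them has fallen, all of them are of no effect. That brings down ¶1 and ¶3 as well. The remainder continues in force under ¶5. Only ¶5 remains in effect.

5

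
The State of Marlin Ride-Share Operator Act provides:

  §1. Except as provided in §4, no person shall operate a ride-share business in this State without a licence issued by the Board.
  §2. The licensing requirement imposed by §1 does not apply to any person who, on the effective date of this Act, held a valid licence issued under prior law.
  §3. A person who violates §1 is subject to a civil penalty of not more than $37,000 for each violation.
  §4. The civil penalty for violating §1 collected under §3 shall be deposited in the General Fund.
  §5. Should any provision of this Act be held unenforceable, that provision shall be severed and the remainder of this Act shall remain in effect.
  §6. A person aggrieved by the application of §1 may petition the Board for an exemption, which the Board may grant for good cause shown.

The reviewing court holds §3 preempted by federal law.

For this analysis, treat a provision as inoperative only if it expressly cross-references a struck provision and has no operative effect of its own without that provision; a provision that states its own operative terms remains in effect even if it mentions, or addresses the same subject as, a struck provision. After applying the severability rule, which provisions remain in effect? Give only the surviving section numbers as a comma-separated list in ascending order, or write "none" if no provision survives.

§3 is struck. §4 operates only by reference to §3, so it falls with §3. Although §1 refers to §4, its operative terms do not depend on §4, so it remains in effect. §5 is a severability clause and preserves every provision that can still be given independent effect. The provisions still in force are §1, §2, §5, and §6.

1, 2, 5, 6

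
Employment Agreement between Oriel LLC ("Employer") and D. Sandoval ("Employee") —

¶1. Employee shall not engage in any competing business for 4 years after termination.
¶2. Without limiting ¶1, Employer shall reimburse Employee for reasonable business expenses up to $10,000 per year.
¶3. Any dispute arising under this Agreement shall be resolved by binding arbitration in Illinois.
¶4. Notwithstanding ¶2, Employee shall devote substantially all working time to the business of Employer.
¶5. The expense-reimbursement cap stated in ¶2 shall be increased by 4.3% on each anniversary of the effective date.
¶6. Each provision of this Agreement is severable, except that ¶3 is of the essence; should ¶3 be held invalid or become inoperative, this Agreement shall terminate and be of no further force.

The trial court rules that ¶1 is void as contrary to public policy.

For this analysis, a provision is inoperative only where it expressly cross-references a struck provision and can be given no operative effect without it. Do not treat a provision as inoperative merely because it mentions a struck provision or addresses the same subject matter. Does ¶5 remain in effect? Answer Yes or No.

Yes

¶1 is struck. ¶2 mentions ¶1 but its own obligation stands independently of ¶1, so ¶2 is not affected. No other provision's operative terms depend on ¶1. ¶6 makes ¶3 an essential term, but ¶3 is unaffected, so the severability proviso in ¶6 preserves the remaining provisions. That leaves ¶2, ¶3, ¶4, ¶5, and ¶6 in effect. ¶5 is among the surviving provisions, so the answer is yes.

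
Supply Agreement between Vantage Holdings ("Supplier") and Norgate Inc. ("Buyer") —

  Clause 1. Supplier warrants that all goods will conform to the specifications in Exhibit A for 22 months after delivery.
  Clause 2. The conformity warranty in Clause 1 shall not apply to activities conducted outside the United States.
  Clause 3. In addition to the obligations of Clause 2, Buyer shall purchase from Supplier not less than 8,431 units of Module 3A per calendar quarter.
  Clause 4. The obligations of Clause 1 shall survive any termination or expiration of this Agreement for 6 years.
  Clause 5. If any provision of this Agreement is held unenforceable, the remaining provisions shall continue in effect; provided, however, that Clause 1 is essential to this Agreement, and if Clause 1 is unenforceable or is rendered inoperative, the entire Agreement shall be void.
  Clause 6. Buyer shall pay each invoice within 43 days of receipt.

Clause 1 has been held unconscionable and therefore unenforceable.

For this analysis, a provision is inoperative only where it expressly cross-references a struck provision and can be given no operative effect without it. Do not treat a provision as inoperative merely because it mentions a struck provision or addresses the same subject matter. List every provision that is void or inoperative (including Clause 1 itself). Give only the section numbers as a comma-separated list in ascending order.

Clause 1 is struck. Clause 2 does nothing except set the carve-out from the conformity warranty by reference to Clause 1; with Clause 1 gone it has no independent effect and is inoperative. Clause 4 has no operative effect of its own apart from Clause 1 and is therefore inoperative. Clause 5 makes Clause 1 an essential term, and Clause 1 is the provision held invalid; under Clause 5, the entire Agreement is therefore void. No provision of the Agreement survives.

1, 2, 3, 4, 5, 6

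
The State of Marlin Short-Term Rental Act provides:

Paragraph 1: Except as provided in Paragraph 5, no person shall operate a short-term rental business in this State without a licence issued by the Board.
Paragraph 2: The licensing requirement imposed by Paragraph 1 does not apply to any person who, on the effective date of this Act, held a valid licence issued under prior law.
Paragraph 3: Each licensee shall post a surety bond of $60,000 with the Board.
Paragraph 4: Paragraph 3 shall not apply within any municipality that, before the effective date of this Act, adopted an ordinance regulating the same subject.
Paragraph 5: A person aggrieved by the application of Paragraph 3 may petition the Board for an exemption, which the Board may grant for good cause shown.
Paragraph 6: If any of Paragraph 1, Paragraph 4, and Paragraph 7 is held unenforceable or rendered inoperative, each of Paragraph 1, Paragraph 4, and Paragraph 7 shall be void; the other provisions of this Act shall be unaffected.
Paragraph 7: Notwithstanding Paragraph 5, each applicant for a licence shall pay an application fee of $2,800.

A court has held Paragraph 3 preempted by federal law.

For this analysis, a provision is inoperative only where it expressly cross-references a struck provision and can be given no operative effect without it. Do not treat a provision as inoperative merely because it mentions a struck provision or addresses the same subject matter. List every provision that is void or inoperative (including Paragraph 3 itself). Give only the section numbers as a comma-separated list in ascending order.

Paragraph 3 is struck. Paragraph 4 merely fixes the local-preemption carve-out from Paragraph 3; with Paragraph 3 gone it has nothing to operate on and falls away. The only function of Paragraph 5 is the exemption procedure for Paragraph 3, so it cannot stand once Paragraph 3 is removed. Paragraph 6 declares Paragraph 1, Paragraph 4, and Paragraph 7 mutually dependent; since one of them has fallen, all of them are of no effect. That brings down Paragraph 1 and Paragraph 7 as well. Paragraph 2 in turn depends solely on a provision now struck and likewise falls. The remainder continues in force under Paragraph 6. Only Paragraph 6 remains in effect.

1, 2, 3, 4, 5, 7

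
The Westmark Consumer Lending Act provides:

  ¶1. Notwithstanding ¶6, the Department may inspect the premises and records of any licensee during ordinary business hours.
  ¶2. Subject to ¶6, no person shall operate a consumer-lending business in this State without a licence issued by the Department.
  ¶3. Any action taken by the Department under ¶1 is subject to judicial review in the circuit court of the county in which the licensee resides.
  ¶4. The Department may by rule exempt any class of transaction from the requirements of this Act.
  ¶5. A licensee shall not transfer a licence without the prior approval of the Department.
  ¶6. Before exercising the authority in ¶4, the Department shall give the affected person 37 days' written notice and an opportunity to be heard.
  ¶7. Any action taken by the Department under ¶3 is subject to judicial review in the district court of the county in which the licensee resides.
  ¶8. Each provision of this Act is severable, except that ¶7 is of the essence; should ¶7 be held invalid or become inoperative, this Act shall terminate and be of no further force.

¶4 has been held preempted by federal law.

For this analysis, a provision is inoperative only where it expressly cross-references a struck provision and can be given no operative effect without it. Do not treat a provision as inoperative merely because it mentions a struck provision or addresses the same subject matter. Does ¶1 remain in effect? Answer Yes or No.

¶4 is struck. ¶6 operates only by reference to ¶4, so it falls with ¶4. Although ¶2 refers to ¶6, its operative terms do not depend on ¶6, so it remains in effect. ¶1 mentions ¶6 but its own obligation stands independently of ¶6, so ¶1 is not affected. ¶8 makes ¶7 an essential term, but ¶7 is unaffected, so the severability proviso in ¶8 preserves the remaining provisions. That leaves ¶1, ¶2, ¶3, ¶5, ¶7, and ¶8 in effect. ¶1 is among the surviving provisions, so the answer is yes.

Yes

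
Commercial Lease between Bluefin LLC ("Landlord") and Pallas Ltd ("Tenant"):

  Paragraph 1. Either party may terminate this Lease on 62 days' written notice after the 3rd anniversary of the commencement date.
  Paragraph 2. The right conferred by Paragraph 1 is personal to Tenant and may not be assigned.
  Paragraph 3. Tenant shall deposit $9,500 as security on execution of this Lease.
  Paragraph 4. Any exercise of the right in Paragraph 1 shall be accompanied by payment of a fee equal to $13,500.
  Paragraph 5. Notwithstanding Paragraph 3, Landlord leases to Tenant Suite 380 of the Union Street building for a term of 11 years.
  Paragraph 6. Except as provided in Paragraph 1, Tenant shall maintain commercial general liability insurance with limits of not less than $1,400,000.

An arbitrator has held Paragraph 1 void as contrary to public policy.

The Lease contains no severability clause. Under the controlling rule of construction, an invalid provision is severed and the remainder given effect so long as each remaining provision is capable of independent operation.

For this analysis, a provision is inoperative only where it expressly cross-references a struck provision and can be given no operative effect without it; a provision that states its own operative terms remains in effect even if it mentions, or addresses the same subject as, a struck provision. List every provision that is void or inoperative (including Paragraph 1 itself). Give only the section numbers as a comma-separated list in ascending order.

1, 2, 4

Paragraph 1 is struck. Paragraph 2 has no operative effect of its own apart from Paragraph 1 and is therefore inoperative. Paragraph 4 merely fixes the exercise fee for Paragraph 1; with Paragraph 1 gone it has nothing to operate on and falls away. Although Paragraph 6 refers to Paragraph 1, its operative terms do not depend on Paragraph 1, so it remains in effect. With no severability clause, the stated default rule severs what cannot stand and enforces each remaining provision that can operate on its own. That leaves Paragraph 3, Paragraph 5, and Paragraph 6 in effect.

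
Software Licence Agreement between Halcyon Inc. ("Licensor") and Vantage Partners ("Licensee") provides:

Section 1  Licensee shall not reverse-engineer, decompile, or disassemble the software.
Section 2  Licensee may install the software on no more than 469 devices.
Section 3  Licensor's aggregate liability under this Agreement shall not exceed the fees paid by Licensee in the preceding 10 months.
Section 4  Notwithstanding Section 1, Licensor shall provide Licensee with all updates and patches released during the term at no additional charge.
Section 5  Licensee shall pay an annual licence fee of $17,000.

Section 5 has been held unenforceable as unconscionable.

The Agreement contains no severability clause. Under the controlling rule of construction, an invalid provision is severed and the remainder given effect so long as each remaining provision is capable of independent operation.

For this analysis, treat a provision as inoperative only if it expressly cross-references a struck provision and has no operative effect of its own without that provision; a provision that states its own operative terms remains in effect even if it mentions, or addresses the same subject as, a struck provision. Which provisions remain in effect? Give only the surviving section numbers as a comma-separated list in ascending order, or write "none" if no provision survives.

1, 2, 3, 4

Section 5 is struck. Nothing else in the Agreement is defined by reference to Section 5. With no severability clause, the stated default rule severs what cannot stand and enforces each remaining provision that can operate on its own. The provisions still in force are Section 1, Section 2, Section 3, and Section 4.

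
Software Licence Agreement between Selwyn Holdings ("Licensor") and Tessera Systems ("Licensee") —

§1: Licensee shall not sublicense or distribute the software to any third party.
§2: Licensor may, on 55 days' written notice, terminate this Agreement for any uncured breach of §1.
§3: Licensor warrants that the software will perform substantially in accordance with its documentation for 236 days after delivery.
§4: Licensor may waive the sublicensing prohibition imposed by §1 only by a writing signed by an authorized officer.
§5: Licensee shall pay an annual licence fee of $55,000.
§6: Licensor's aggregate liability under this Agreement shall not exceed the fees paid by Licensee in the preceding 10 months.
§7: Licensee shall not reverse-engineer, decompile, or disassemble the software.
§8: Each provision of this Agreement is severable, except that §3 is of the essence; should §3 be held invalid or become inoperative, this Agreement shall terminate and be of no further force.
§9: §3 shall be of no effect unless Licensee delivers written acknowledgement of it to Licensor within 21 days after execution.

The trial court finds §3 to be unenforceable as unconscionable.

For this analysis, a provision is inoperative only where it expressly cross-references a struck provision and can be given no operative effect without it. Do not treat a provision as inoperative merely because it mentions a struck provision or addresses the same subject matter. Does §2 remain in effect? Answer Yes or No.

§3 is struck. The only function of §9 is the acknowledgement condition for §3, so it cannot stand once §3 is removed. §8 makes §3 an essential term, and §3 is the provision held invalid; under §8, the entire Agreement is therefore void. No provision of the Agreement survives. §2 is among the inoperative provisions, so the answer is no.

No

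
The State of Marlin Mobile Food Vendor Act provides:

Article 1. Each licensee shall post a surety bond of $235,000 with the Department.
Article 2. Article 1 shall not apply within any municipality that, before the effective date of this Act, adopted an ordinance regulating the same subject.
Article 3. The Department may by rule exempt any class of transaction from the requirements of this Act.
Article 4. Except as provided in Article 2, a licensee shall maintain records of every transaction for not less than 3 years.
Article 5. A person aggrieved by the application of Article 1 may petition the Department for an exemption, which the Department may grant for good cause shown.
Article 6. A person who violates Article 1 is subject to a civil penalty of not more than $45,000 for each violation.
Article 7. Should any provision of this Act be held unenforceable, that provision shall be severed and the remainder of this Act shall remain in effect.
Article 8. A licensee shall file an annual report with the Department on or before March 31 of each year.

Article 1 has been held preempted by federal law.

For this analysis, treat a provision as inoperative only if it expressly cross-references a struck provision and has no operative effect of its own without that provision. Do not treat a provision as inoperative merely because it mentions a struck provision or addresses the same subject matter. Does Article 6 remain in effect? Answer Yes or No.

Article 1 is struck. Article 2 merely fixes the local-preemption carve-out from Article 1; with Article 1 gone it has nothing to operate on and falls away. Article 5 operates only by reference to Article 1, so it falls with Article 1. Article 6 operates only by reference to Article 1, so it falls with Article 1. Although Article 4 refers to Article 2, its operative terms do not depend on Article 2, so it remains in effect. Under the severability clause in Article 7, the remaining provisions continue in force. That leaves Article 3, Article 4, Article 7, and Article 8 in effect. Article 6 is among the inoperative provisions, so the answer is no.

No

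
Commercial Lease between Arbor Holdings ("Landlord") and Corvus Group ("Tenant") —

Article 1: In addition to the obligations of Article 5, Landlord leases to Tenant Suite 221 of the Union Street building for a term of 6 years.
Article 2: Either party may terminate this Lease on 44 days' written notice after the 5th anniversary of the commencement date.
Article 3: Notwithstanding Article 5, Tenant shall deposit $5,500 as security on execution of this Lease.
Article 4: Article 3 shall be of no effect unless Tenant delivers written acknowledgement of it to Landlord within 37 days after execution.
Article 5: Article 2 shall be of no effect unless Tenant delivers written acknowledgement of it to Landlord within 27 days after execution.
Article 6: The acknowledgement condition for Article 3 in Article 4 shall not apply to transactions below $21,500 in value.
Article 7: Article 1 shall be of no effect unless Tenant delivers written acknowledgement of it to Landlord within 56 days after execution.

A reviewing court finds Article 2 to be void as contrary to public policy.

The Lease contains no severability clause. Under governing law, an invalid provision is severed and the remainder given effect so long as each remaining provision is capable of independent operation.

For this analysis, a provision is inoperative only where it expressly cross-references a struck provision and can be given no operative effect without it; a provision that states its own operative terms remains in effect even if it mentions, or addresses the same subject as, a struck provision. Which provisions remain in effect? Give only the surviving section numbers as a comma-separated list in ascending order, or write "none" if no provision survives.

Article 2 is struck. Article 5 merely fixes the acknowledgement condition for Article 2; with Article 2 gone it has nothing to operate on and falls away. Article 1 mentions Article 5 but its own obligation stands independently of Article 5, so Article 1 is not affected. Although Article 3 refers to Article 5, its operative terms do not depend on Article 5, so it remains in effect. With no severability clause, the stated default rule severs what cannot stand and enforces each remaining provision that can operate on its own. That leaves Article 1, Article 3, Article 4, Article 6, and Article 7 in effect.

1, 3, 4, 6, 7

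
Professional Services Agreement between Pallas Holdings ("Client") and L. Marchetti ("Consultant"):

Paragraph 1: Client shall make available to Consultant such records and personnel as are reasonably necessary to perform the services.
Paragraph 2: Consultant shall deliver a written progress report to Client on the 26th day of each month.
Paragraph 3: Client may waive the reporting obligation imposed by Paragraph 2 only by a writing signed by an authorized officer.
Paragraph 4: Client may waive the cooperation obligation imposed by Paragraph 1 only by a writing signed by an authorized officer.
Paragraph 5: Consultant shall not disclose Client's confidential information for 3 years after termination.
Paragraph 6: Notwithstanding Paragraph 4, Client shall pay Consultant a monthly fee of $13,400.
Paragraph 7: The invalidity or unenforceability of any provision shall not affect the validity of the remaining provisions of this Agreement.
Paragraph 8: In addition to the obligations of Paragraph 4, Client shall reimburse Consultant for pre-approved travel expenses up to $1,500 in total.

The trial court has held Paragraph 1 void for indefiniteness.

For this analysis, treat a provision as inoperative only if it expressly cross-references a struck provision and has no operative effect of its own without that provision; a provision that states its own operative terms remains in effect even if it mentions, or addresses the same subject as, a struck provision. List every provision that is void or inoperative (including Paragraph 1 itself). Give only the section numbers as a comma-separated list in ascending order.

Paragraph 1 is struck. The only function of Paragraph 4 is the waiver condition for Paragraph 1, so it cannot stand once Paragraph 1 is removed. Paragraph 8 mentions Paragraph 4 but its own obligation stands independently of Paragraph 4, so Paragraph 8 is not affected. Paragraph 6 mentions Paragraph 4 but its own obligation stands independently of Paragraph 4, so Paragraph 6 is not affected. Paragraph 7 is a severability clause and preserves every provision that can still be given independent effect. That leaves Paragraph 2, Paragraph 3, Paragraph 5, Paragraph 6, Paragraph 7, and Paragraph 8 in effect.

1, 4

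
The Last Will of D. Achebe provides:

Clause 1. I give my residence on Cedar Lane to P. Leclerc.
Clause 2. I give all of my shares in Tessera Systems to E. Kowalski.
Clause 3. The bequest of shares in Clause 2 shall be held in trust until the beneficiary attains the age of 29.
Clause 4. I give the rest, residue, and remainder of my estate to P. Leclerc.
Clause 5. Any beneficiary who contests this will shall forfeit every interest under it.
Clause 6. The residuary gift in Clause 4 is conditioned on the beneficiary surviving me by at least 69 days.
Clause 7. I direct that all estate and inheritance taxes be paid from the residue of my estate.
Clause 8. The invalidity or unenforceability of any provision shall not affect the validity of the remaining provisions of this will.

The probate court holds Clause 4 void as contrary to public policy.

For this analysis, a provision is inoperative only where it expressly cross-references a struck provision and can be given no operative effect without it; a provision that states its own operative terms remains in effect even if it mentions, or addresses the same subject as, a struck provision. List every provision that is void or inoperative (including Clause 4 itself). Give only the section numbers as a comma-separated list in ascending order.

4, 6

Clause 4 is struck. Clause 6 has no operative effect of its own apart from Clause 4 and is therefore inoperative. Clause 8 is a severability clause and preserves every provision that can still be given independent effect. The provisions still in force are Clause 1, Clause 2, Clause 3, Clause 5, Clause 7, and Clause 8.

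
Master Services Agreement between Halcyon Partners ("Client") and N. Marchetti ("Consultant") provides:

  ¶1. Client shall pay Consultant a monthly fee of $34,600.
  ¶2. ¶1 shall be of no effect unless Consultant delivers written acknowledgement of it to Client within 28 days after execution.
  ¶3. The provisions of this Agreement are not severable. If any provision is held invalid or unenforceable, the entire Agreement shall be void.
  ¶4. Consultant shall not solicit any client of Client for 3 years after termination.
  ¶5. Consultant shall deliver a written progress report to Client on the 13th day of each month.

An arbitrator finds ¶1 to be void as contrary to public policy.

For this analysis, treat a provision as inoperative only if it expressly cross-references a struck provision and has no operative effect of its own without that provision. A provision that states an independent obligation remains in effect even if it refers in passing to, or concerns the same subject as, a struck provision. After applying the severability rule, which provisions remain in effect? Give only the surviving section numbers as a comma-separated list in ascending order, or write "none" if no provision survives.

none

¶1 is struck. ¶2 has no operative effect of its own apart from ¶1 and is therefore inoperative. ¶3 provides that the Agreement is not severable, so the invalidity of any one provision voids the entire Agreement. No provision of the Agreement survives.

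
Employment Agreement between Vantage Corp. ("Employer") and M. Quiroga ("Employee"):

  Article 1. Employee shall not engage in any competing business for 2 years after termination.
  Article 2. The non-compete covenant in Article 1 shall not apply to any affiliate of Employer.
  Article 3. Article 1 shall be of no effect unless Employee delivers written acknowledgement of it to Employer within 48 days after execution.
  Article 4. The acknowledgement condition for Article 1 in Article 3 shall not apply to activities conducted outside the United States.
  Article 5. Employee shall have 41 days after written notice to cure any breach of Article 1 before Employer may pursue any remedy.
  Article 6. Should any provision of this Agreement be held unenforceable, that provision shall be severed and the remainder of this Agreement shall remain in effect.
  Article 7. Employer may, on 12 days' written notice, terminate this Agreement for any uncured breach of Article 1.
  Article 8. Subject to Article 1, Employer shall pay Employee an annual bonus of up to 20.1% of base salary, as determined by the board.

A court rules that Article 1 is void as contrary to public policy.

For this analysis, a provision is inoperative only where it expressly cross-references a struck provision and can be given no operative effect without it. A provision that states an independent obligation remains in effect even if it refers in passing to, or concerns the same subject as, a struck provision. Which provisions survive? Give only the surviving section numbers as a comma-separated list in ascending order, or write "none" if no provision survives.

6, 8

Article 1 is struck. The whole of Article 2 is the carve-out from the non-compete covenant, defined by reference to Article 1, so Article 2 cannot stand once Article 1 is removed. Article 3 has no operative effect of its own apart from Article 1 and is therefore inoperative. Article 5 operates only by reference to Article 1, so it falls with Article 1. Article 7 has no operative effect of its own apart from Article 1 and is therefore inoperative. Article 4 has no operative effect of its own apart from Article 3 and is therefore inoperative. Article 8 mentions Article 1 but its own obligation stands independently of Article 1, so Article 8 is not affected. Under the severability clause in Article 6, the remaining provisions continue in force. Article 6 and Article 8 remain in effect.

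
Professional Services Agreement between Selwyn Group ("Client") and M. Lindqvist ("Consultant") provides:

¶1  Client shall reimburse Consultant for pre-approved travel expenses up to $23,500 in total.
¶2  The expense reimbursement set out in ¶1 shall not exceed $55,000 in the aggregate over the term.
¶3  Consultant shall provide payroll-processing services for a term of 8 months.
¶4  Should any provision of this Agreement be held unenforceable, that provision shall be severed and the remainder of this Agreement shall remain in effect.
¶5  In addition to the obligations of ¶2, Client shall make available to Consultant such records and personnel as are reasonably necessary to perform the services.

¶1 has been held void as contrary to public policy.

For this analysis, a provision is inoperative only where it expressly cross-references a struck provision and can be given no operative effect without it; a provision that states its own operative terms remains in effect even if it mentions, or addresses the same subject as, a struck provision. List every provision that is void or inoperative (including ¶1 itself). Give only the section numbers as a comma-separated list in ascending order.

1, 2

¶1 is struck. ¶2 operates only by reference to ¶1, so it falls with ¶1. ¶5 mentions ¶2 but its own obligation stands independently of ¶2, so ¶5 is not affected. Under the severability clause in ¶4, the remaining provisions continue in force. ¶3, ¶4, and ¶5 remain in effect.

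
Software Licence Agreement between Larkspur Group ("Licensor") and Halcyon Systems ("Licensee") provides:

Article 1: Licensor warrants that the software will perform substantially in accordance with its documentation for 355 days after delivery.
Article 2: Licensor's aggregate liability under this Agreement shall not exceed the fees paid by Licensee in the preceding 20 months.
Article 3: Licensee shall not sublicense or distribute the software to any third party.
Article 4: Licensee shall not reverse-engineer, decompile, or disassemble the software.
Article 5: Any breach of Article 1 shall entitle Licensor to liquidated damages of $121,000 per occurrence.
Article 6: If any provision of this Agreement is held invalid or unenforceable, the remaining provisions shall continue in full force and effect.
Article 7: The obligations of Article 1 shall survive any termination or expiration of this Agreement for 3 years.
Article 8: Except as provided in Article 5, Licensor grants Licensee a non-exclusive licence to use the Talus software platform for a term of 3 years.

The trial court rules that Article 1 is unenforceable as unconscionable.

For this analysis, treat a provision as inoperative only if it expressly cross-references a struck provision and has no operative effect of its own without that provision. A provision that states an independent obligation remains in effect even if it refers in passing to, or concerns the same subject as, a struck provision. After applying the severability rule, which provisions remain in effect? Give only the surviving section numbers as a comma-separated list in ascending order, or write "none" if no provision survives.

Article 1 is struck. Article 5 operates only by reference to Article 1, so it falls with Article 1. Article 7 merely fixes the survival period for Article 1; with Article 1 gone it has nothing to operate on and falls away. Article 8 mentions Article 5 but its own obligation stands independently of Article 5, so Article 8 is not affected. Under the severability clause in Article 6, the remaining provisions continue in force. Article 2, Article 3, Article 4, Article 6, and Article 8 remain in effect.

2, 3, 4, 6, 8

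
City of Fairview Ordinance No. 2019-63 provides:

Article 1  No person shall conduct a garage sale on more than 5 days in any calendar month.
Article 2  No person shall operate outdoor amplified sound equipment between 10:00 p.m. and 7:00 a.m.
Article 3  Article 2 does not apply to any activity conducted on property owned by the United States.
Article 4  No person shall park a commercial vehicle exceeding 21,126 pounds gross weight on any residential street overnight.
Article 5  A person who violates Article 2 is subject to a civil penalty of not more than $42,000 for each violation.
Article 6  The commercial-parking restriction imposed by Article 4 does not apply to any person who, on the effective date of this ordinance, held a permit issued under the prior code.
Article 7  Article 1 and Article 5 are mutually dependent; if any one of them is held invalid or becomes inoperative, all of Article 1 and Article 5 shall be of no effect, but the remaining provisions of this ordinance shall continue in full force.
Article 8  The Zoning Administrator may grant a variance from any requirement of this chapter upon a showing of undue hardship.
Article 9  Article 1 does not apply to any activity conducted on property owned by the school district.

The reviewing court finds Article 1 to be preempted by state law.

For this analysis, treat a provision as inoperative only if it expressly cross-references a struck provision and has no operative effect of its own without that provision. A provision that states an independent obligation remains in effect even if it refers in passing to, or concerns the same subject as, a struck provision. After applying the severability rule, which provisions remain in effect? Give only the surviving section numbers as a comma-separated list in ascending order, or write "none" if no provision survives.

2, 3, 4, 6, 7, 8

Article 1 is struck. Article 9 operates only by reference to Article 1, so it falls with Article 1. Article 7 declares Article 1 and Article 5 mutually dependent; since one of them has fallen, all of them are of no effect. That brings down Article 5 as well. The remainder continues in force under Article 7. That leaves Article 2, Article 3, Article 4, Article 6, Article 7, and Article 8 in effect.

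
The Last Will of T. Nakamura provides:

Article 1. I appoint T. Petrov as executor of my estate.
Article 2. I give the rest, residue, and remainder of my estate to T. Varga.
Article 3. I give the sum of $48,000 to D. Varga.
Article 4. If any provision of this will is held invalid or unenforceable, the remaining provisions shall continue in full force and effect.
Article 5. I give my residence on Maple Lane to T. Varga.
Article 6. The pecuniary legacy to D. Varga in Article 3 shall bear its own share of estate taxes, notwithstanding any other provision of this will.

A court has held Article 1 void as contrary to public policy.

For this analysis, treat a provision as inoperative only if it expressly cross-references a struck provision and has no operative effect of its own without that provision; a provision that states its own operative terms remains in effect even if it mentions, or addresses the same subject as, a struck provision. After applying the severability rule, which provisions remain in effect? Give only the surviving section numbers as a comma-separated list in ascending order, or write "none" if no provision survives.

2, 3, 4, 5, 6

Article 1 is struck. No other provision's operative terms depend on Article 1. Under the severability clause in Article 4, the remaining provisions continue in force. Article 2, Article 3, Article 4, Article 5, and Article 6 remain in effect.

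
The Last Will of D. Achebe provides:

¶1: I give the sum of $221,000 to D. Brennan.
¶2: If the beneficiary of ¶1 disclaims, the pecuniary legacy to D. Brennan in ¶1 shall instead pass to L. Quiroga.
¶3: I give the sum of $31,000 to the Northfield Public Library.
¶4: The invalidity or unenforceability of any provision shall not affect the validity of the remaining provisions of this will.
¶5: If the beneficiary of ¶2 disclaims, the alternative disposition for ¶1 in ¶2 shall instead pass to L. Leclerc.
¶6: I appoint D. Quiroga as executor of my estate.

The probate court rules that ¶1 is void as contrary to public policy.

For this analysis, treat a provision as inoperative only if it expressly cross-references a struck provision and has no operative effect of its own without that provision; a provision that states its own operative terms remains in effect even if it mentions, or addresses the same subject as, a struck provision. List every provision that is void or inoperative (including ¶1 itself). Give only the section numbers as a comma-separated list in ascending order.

¶1 is struck. ¶2 has no operative effect of its own apart from ¶1 and is therefore inoperative. The only function of ¶5 is the alternative disposition for ¶2, so it cannot stand once ¶2 is removed. ¶4 is a severability clause and preserves every provision that can still be given independent effect. That leaves ¶3, ¶4, and ¶6 in effect.

1, 2, 5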